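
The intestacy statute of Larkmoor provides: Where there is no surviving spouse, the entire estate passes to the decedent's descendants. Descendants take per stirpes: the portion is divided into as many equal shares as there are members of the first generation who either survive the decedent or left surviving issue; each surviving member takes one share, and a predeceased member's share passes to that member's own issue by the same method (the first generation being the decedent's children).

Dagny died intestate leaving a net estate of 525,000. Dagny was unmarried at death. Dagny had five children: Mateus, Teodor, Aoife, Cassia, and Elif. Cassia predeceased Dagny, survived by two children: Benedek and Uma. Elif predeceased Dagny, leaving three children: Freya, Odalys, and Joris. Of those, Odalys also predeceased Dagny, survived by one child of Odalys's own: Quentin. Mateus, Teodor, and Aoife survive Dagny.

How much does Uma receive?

Uma receives 52,500.

The entire 525,000 passes to the descendants.
That amount (525,000) is divided into 5 shares of 105,000: Mateus, Teodor, and Aoife each take 105,000; Cassia's 105,000 share passes to Cassia's issue; Elif's 105,000 share passes to Elif's issue.
Cassia's share (105,000) is divided into 2 shares of 52,500: Benedek and Uma each take 52,500.
Elif's share (105,000) is divided into 3 shares of 35,000: Freya and Joris each take 35,000; Odalys's 35,000 share passes to Odalys's issue.
Odalys's share (35,000) passes entirely to Quentin.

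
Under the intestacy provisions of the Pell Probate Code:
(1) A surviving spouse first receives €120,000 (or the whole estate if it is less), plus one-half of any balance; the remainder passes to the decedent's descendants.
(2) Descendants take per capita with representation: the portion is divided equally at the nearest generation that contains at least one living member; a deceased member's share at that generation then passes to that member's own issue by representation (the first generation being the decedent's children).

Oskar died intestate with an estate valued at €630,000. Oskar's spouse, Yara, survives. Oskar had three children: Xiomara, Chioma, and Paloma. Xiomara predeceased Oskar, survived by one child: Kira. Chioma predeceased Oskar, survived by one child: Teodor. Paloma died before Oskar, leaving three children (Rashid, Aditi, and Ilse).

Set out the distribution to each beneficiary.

Yara first takes €120,000, leaving a balance of €510,000. Yara then takes one-half of the balance (€255,000), for a total of €375,000. The remaining €255,000 passes to the descendants.
No child survives, so the initial division is made at the grandchildren's generation.
The descendants' portion (€255,000) is divided into 5 shares of €51,000: Kira, Teodor, Rashid, Aditi, and Ilse each take €51,000.

Yara: €375,000; Kira: €51,000; Teodor: €51,000; Rashid: €51,000; Aditi: €51,000; Ilse: €51,000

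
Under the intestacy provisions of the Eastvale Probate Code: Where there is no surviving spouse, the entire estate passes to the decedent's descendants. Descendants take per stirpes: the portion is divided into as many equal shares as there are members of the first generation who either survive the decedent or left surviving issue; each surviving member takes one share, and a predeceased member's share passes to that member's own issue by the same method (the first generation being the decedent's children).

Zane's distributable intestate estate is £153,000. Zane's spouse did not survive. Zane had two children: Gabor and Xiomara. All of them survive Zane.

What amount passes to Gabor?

Gabor receives £76,500.

The entire £153,000 passes to the descendants.
That amount (£153,000) is divided into 2 shares of £76,500: Gabor and Xiomara each take £76,500.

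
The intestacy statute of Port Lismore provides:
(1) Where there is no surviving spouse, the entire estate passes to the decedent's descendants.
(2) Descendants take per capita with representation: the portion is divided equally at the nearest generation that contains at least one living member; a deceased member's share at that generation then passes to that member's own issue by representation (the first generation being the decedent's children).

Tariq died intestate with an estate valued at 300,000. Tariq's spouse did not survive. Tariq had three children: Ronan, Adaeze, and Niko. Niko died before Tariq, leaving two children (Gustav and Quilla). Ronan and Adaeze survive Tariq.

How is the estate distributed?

Ronan: 100,000; Adaeze: 100,000; Gustav: 50,000; Quilla: 50,000

The entire 300,000 passes to the descendants.
That amount (300,000) is divided into 3 shares of 100,000: Ronan and Adaeze each take 100,000; Niko's 100,000 share passes to Niko's issue.
Niko's share (100,000) is divided into 2 shares of 50,000: Gustav and Quilla each take 50,000.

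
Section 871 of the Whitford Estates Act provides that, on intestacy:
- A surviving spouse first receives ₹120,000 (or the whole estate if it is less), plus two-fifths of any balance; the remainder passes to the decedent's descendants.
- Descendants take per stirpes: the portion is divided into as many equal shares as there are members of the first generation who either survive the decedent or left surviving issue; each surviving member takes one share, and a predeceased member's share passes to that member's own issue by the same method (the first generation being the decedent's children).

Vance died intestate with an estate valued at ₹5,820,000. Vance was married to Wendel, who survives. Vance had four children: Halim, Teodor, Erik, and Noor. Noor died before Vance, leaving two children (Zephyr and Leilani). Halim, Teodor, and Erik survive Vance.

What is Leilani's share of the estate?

Leilani receives ₹427,500.

Wendel first takes ₹120,000, leaving a balance of ₹5,700,000. Wendel then takes two-fifths of the balance (₹2,280,000), for a total of ₹2,400,000. The remaining ₹3,420,000 passes to the descendants.
The descendants' portion (₹3,420,000) is divided into 4 shares of ₹855,000: Halim, Teodor, and Erik each take ₹855,000; Noor's ₹855,000 share passes to Noor's issue.
Noor's share (₹855,000) is divided into 2 shares of ₹427,500: Zephyr and Leilani each take ₹427,500.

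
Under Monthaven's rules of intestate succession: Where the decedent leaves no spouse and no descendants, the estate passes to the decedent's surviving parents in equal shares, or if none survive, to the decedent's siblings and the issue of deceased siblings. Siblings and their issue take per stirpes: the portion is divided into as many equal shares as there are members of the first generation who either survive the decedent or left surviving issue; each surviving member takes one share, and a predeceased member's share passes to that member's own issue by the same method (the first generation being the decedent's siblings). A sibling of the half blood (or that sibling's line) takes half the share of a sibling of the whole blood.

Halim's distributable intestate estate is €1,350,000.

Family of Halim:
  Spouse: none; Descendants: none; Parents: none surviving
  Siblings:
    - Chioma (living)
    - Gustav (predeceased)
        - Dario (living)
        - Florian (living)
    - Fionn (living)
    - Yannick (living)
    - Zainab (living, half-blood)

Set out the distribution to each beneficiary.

Chioma: €300,000; Dario: €150,000; Florian: €150,000; Fionn: €300,000; Yannick: €300,000; Zainab: €150,000

The entire €1,350,000 passes to the siblings and their issue.
Counting each half-blood sibling's line as half a unit, there are 9/2 units in €1,350,000, so one unit is €300,000. Whole-blood lines (Chioma, Gustav, Fionn, and Yannick) take €300,000 each; half-blood lines (Zainab) take €150,000 each.
Gustav's share (€300,000) is divided into 2 shares of €150,000: Dario and Florian each take €150,000.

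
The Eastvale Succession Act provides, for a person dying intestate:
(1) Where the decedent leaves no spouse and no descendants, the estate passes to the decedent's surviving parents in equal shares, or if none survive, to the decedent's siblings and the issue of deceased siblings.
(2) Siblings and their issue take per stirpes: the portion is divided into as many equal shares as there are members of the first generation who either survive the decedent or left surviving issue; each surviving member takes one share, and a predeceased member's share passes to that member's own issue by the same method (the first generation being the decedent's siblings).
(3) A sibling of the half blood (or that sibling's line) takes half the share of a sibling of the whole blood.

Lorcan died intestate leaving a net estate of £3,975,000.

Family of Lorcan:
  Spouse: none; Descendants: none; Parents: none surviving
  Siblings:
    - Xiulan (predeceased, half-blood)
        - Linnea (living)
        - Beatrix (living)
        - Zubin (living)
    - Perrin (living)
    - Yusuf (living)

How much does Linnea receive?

Linnea receives £265,000.

The entire £3,975,000 passes to the siblings and their issue.
Counting each half-blood sibling's line as half a unit, there are 5/2 units in £3,975,000, so one unit is £1,590,000. Whole-blood lines (Perrin and Yusuf) take £1,590,000 each; half-blood lines (Xiulan) take £795,000 each.
Xiulan's share (£795,000) is divided into 3 shares of £265,000: Linnea, Beatrix, and Zubin each take £265,000.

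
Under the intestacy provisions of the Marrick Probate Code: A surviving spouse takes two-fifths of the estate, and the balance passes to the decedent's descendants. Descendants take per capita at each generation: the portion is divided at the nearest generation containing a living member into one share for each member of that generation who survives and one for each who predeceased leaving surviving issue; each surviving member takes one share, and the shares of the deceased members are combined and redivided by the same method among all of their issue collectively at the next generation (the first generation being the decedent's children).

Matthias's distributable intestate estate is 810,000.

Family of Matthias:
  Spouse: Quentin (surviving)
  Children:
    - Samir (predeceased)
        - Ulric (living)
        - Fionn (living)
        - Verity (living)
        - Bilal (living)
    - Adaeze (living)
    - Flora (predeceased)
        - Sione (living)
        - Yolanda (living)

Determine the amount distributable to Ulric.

Ulric receives 54,000.

Quentin takes two-fifths of 810,000 = 324,000. The remaining 486,000 passes to the descendants.
The descendants' portion (486,000) is divided at the children's generation into 3 shares of 162,000. Adaeze takes 162,000. The 2 shares of the deceased (Samir and Flora) are combined into a pool of 324,000.
That pool (324,000) is divided at the grandchildren's generation equally among Ulric, Fionn, Verity, Bilal, Sione, and Yolanda: 54,000 each.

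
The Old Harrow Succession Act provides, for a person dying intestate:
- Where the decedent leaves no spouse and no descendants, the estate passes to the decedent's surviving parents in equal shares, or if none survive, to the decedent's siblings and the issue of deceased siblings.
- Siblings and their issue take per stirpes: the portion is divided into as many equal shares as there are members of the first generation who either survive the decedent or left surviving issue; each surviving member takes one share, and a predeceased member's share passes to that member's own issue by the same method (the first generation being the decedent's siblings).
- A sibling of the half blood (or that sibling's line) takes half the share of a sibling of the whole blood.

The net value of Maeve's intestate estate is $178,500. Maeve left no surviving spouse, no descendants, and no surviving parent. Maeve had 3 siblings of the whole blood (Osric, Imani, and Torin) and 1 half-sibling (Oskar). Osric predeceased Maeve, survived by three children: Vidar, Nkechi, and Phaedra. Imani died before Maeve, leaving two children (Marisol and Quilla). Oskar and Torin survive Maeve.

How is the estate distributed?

The entire $178,500 passes to the siblings and their issue.
Counting each half-blood sibling's line as half a unit, there are 7/2 units in $178,500, so one unit is $51,000. Whole-blood lines (Osric, Imani, and Torin) take $51,000 each; half-blood lines (Oskar) take $25,500 each.
Osric's share ($51,000) is divided into 3 shares of $17,000: Vidar, Nkechi, and Phaedra each take $17,000.
Imani's share ($51,000) is divided into 2 shares of $25,500: Marisol and Quilla each take $25,500.

Vidar: $17,000; Nkechi: $17,000; Phaedra: $17,000; Marisol: $25,500; Quilla: $25,500; Oskar: $25,500; Torin: $51,000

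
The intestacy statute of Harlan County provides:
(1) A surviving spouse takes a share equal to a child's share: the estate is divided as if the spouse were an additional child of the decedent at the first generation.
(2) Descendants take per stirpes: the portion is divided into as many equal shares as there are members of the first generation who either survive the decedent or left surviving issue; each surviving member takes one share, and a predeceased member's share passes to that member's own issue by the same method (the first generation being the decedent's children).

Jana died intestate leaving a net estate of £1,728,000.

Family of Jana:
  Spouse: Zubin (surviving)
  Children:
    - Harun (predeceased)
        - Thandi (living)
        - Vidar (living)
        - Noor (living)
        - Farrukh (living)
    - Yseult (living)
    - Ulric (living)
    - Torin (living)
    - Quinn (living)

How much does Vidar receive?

The spouse counts as an additional share at the children's level, so there are 6 primary shares of £288,000. Zubin takes one such share (£288,000).
The children's combined portion (£1,440,000) is divided into 5 shares of £288,000: Yseult, Ulric, Torin, and Quinn each take £288,000; Harun's £288,000 share passes to Harun's issue.
Harun's share (£288,000) is divided into 4 shares of £72,000: Thandi, Vidar, Noor, and Farrukh each take £72,000.

Vidar receives £72,000.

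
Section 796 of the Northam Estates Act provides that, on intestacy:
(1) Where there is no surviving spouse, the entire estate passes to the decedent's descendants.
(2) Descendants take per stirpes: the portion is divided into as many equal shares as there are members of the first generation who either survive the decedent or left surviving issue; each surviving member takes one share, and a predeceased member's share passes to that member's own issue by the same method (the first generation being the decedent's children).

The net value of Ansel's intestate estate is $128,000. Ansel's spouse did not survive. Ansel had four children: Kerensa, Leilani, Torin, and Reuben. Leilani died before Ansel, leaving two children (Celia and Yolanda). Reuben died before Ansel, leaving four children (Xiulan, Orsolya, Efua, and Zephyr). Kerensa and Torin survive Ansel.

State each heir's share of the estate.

Kerensa: $32,000; Celia: $16,000; Yolanda: $16,000; Torin: $32,000; Xiulan: $8,000; Orsolya: $8,000; Efua: $8,000; Zephyr: $8,000

The entire $128,000 passes to the descendants.
That amount ($128,000) is divided into 4 shares of $32,000: Kerensa and Torin each take $32,000; Leilani's $32,000 share passes to Leilani's issue; Reuben's $32,000 share passes to Reuben's issue.
Leilani's share ($32,000) is divided into 2 shares of $16,000: Celia and Yolanda each take $16,000.
Reuben's share ($32,000) is divided into 4 shares of $8,000: Xiulan, Orsolya, Efua, and Zephyr each take $8,000.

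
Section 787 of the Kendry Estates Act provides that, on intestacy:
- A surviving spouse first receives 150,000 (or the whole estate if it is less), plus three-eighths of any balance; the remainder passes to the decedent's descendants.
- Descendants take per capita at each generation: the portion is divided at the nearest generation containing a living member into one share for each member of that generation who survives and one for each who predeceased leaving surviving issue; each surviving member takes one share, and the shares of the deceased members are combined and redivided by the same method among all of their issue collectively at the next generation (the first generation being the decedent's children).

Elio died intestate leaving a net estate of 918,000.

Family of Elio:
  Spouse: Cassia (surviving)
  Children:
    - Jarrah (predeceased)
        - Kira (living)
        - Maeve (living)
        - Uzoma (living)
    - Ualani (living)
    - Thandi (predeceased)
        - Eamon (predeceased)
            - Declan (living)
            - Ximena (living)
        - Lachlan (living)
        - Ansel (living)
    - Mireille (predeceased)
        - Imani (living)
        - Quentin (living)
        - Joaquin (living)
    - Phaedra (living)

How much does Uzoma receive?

Cassia first takes 150,000, leaving a balance of 768,000. Cassia then takes three-eighths of the balance (288,000), for a total of 438,000. The remaining 480,000 passes to the descendants.
The descendants' portion (480,000) is divided at the children's generation into 5 shares of 96,000. Ualani and Phaedra each take 96,000. The 3 shares of the deceased (Jarrah, Thandi, and Mireille) are combined into a pool of 288,000.
That pool (288,000) is divided at the grandchildren's generation into 9 shares of 32,000. Kira, Maeve, Uzoma, Lachlan, Ansel, Imani, Quentin, and Joaquin each take 32,000. The remaining share for the deceased Eamon (32,000) is carried to the next generation.
That pool (32,000) is divided at the great-grandchildren's generation equally among Declan and Ximena: 16,000 each.

Uzoma receives 32,000.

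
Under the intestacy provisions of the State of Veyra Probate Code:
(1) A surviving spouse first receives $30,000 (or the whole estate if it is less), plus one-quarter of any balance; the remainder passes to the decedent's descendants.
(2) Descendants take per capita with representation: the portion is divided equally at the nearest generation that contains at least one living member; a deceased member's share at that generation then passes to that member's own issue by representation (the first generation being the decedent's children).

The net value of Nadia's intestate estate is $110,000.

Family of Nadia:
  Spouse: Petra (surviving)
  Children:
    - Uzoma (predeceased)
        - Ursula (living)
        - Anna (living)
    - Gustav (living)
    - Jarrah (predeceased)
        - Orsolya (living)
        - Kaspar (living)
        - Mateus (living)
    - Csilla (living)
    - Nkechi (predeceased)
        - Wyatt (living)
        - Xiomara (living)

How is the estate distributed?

Petra: $50,000; Ursula: $6,000; Anna: $6,000; Gustav: $12,000; Orsolya: $4,000; Kaspar: $4,000; Mateus: $4,000; Csilla: $12,000; Wyatt: $6,000; Xiomara: $6,000

Petra first takes $30,000, leaving a balance of $80,000. Petra then takes one-quarter of the balance ($20,000), for a total of $50,000. The remaining $60,000 passes to the descendants.
The descendants' portion ($60,000) is divided into 5 shares of $12,000: Gustav and Csilla each take $12,000; Uzoma's $12,000 share passes to Uzoma's issue; Jarrah's $12,000 share passes to Jarrah's issue; Nkechi's $12,000 share passes to Nkechi's issue.
Uzoma's share ($12,000) is divided into 2 shares of $6,000: Ursula and Anna each take $6,000.
Jarrah's share ($12,000) is divided into 3 shares of $4,000: Orsolya, Kaspar, and Mateus each take $4,000.
Nkechi's share ($12,000) is divided into 2 shares of $6,000: Wyatt and Xiomara each take $6,000.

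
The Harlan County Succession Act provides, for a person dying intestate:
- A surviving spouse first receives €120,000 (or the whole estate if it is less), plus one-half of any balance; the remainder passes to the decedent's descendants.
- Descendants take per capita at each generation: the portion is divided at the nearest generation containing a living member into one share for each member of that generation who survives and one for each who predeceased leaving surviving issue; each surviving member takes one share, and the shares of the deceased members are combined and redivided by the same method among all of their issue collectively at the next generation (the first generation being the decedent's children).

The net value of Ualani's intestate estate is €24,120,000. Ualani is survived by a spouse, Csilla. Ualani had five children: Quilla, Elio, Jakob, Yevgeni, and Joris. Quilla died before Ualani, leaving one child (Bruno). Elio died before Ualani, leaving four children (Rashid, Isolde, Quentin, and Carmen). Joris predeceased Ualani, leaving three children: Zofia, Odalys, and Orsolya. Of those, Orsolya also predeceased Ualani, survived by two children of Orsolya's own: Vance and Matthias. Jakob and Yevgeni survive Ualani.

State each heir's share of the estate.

Csilla: €12,120,000; Bruno: €900,000; Rashid: €900,000; Isolde: €900,000; Quentin: €900,000; Carmen: €900,000; Jakob: €2,400,000; Yevgeni: €2,400,000; Zofia: €900,000; Odalys: €900,000; Vance: €450,000; Matthias: €450,000

Csilla first takes €120,000, leaving a balance of €24,000,000. Csilla then takes one-half of the balance (€12,000,000), for a total of €12,120,000. The remaining €12,000,000 passes to the descendants.
The descendants' portion (€12,000,000) is divided at the children's generation into 5 shares of €2,400,000. Jakob and Yevgeni each take €2,400,000. The 3 shares of the deceased (Quilla, Elio, and Joris) are combined into a pool of €7,200,000.
That pool (€7,200,000) is divided at the grandchildren's generation into 8 shares of €900,000. Bruno, Rashid, Isolde, Quentin, Carmen, Zofia, and Odalys each take €900,000. The remaining share for the deceased Orsolya (€900,000) is carried to the next generation.
That pool (€900,000) is divided at the great-grandchildren's generation equally among Vance and Matthias: €450,000 each.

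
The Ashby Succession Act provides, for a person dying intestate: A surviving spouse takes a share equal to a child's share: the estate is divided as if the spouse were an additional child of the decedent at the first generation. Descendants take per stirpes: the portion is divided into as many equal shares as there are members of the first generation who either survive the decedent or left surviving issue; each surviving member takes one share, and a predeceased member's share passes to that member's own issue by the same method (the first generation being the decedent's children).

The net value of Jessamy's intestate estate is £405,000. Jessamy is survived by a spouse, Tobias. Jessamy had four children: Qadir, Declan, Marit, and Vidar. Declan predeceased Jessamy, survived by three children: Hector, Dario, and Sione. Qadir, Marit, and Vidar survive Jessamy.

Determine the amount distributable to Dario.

The spouse counts as an additional share at the children's level, so there are 5 primary shares of £81,000. Tobias takes one such share (£81,000).
The children's combined portion (£324,000) is divided into 4 shares of £81,000: Qadir, Marit, and Vidar each take £81,000; Declan's £81,000 share passes to Declan's issue.
Declan's share (£81,000) is divided into 3 shares of £27,000: Hector, Dario, and Sione each take £27,000.

Dario receives £27,000.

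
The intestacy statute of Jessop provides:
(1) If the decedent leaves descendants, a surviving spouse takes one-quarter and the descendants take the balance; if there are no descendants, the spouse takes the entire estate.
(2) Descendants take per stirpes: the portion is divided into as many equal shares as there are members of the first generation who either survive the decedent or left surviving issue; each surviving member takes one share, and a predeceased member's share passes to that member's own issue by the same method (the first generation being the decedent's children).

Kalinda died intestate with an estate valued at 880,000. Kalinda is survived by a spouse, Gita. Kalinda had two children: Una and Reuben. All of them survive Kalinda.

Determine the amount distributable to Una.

Una receives 330,000.

Gita takes one-quarter of 880,000 = 220,000. The remaining 660,000 passes to the descendants.
The descendants' portion (660,000) is divided into 2 shares of 330,000: Una and Reuben each take 330,000.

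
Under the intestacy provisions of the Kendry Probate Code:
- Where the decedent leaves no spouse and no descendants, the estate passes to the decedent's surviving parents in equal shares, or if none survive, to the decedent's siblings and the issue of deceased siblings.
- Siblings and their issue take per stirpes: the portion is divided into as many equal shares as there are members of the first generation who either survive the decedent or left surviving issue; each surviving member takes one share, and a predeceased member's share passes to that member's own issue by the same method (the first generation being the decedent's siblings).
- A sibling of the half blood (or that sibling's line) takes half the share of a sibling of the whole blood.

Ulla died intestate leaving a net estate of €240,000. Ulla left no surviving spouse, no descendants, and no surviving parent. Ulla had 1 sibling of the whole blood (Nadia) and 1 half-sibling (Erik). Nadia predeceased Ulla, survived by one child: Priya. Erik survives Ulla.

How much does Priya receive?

The entire €240,000 passes to the siblings and their issue.
Counting each half-blood sibling's line as half a unit, there are 3/2 units in €240,000, so one unit is €160,000. Whole-blood lines (Nadia) take €160,000 each; half-blood lines (Erik) take €80,000 each.
Nadia's share (€160,000) passes entirely to Priya.

Priya receives €160,000.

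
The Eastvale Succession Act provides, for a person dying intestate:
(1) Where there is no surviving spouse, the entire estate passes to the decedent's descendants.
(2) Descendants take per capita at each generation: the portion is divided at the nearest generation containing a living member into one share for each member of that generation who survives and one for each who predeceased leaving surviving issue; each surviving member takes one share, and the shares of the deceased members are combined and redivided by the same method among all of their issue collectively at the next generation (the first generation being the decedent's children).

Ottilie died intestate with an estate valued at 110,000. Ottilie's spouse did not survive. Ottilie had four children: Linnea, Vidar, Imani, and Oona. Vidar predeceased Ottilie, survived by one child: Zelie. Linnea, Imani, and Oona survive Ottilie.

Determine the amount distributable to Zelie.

The entire 110,000 passes to the descendants.
That amount (110,000) is divided at the children's generation into 4 shares of 27,500. Linnea, Imani, and Oona each take 27,500. The remaining share for the deceased Vidar (27,500) is carried to the next generation.
That pool (27,500) passes entirely to Zelie, the sole taker at the grandchildren's generation.

Zelie receives 27,500.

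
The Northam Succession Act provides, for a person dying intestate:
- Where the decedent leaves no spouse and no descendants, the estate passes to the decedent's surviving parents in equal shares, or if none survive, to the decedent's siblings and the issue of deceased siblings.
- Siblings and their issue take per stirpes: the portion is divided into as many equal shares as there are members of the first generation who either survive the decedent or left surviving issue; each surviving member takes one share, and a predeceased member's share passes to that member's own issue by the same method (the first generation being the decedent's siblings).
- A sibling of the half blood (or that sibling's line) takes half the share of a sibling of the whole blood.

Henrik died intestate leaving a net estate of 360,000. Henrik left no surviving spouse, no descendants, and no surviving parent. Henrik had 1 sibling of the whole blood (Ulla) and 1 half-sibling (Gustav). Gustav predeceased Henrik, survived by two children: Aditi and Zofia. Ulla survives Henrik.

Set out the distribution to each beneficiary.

The entire 360,000 passes to the siblings and their issue.
Counting each half-blood sibling's line as half a unit, there are 3/2 units in 360,000, so one unit is 240,000. Whole-blood lines (Ulla) take 240,000 each; half-blood lines (Gustav) take 120,000 each.
Gustav's share (120,000) is divided into 2 shares of 60,000: Aditi and Zofia each take 60,000.

Ulla: 240,000; Aditi: 60,000; Zofia: 60,000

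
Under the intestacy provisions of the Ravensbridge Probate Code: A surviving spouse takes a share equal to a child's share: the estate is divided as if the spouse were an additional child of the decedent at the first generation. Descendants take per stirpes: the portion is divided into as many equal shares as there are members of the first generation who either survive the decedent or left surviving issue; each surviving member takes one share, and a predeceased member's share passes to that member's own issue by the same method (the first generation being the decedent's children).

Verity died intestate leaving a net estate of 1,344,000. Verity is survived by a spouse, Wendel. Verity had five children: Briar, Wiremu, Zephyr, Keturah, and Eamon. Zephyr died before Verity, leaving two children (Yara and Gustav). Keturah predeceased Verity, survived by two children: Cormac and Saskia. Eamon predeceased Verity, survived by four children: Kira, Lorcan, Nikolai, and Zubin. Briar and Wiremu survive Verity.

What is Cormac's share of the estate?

Cormac receives 112,000.

The spouse counts as an additional share at the children's level, so there are 6 primary shares of 224,000. Wendel takes one such share (224,000).
The children's combined portion (1,120,000) is divided into 5 shares of 224,000: Briar and Wiremu each take 224,000; Zephyr's 224,000 share passes to Zephyr's issue; Keturah's 224,000 share passes to Keturah's issue; Eamon's 224,000 share passes to Eamon's issue.
Zephyr's share (224,000) is divided into 2 shares of 112,000: Yara and Gustav each take 112,000.
Keturah's share (224,000) is divided into 2 shares of 112,000: Cormac and Saskia each take 112,000.
Eamon's share (224,000) is divided into 4 shares of 56,000: Kira, Lorcan, Nikolai, and Zubin each take 56,000.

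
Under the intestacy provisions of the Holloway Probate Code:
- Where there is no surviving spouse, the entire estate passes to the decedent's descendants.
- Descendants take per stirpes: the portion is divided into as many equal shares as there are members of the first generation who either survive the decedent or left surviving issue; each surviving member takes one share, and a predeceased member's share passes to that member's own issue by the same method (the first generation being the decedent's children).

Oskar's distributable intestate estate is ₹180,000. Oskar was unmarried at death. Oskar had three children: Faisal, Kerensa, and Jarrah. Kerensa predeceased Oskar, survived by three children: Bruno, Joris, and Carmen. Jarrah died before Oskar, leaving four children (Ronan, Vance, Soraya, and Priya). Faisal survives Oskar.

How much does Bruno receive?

Bruno receives ₹20,000.

The entire ₹180,000 passes to the descendants.
That amount (₹180,000) is divided into 3 shares of ₹60,000: Faisal takes ₹60,000; Kerensa's ₹60,000 share passes to Kerensa's issue; Jarrah's ₹60,000 share passes to Jarrah's issue.
Kerensa's share (₹60,000) is divided into 3 shares of ₹20,000: Bruno, Joris, and Carmen each take ₹20,000.
Jarrah's share (₹60,000) is divided into 4 shares of ₹15,000: Ronan, Vance, Soraya, and Priya each take ₹15,000.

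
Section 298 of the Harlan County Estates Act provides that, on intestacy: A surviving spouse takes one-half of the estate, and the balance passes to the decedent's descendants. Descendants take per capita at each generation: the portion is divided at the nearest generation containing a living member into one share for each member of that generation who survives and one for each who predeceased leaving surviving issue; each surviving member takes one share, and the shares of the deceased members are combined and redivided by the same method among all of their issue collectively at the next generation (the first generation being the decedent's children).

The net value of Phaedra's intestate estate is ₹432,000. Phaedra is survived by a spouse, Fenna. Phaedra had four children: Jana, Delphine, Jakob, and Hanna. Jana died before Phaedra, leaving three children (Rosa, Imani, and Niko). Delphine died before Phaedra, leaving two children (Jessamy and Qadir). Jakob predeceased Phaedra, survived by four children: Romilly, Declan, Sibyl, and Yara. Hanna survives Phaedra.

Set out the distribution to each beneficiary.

Fenna: ₹216,000; Rosa: ₹18,000; Imani: ₹18,000; Niko: ₹18,000; Jessamy: ₹18,000; Qadir: ₹18,000; Romilly: ₹18,000; Declan: ₹18,000; Sibyl: ₹18,000; Yara: ₹18,000; Hanna: ₹54,000

Fenna takes one-half of ₹432,000 = ₹216,000. The remaining ₹216,000 passes to the descendants.
The descendants' portion (₹216,000) is divided at the children's generation into 4 shares of ₹54,000. Hanna takes ₹54,000. The 3 shares of the deceased (Jana, Delphine, and Jakob) are combined into a pool of ₹162,000.
That pool (₹162,000) is divided at the grandchildren's generation equally among Rosa, Imani, Niko, Jessamy, Qadir, Romilly, Declan, Sibyl, and Yara: ₹18,000 each.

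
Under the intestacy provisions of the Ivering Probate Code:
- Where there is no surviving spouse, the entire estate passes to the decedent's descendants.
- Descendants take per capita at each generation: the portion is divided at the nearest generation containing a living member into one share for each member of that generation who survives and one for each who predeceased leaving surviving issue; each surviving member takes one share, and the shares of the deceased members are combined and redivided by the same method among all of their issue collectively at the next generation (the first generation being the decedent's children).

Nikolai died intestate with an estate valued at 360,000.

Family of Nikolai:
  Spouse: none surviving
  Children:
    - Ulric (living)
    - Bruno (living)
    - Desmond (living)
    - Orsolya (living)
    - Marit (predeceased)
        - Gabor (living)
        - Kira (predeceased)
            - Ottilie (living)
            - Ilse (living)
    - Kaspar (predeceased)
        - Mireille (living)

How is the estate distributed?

The entire 360,000 passes to the descendants.
That amount (360,000) is divided at the children's generation into 6 shares of 60,000. Ulric, Bruno, Desmond, and Orsolya each take 60,000. The 2 shares of the deceased (Marit and Kaspar) are combined into a pool of 120,000.
That pool (120,000) is divided at the grandchildren's generation into 3 shares of 40,000. Gabor and Mireille each take 40,000. The remaining share for the deceased Kira (40,000) is carried to the next generation.
That pool (40,000) is divided at the great-grandchildren's generation equally among Ottilie and Ilse: 20,000 each.

Ulric: 60,000; Bruno: 60,000; Desmond: 60,000; Orsolya: 60,000; Gabor: 40,000; Ottilie: 20,000; Ilse: 20,000; Mireille: 40,000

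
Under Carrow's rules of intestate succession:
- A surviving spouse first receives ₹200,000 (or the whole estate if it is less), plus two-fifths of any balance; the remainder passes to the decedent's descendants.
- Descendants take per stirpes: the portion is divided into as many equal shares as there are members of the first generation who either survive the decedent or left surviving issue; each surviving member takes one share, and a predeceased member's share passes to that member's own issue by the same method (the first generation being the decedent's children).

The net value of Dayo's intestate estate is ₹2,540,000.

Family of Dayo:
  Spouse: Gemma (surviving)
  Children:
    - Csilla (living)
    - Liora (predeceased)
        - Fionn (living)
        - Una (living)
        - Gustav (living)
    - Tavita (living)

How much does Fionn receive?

Gemma first takes ₹200,000, leaving a balance of ₹2,340,000. Gemma then takes two-fifths of the balance (₹936,000), for a total of ₹1,136,000. The remaining ₹1,404,000 passes to the descendants.
The descendants' portion (₹1,404,000) is divided into 3 shares of ₹468,000: Csilla and Tavita each take ₹468,000; Liora's ₹468,000 share passes to Liora's issue.
Liora's share (₹468,000) is divided into 3 shares of ₹156,000: Fionn, Una, and Gustav each take ₹156,000.

Fionn receives ₹156,000.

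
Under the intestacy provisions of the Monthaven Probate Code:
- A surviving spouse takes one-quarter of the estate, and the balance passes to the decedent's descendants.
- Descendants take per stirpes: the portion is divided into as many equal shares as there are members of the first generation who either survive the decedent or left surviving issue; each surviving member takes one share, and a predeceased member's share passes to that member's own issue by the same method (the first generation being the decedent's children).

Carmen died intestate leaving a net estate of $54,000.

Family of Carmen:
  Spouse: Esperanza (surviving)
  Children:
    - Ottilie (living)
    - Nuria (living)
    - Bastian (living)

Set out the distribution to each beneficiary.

Esperanza: $13,500; Ottilie: $13,500; Nuria: $13,500; Bastian: $13,500

Esperanza takes one-quarter of $54,000 = $13,500. The remaining $40,500 passes to the descendants.
The descendants' portion ($40,500) is divided into 3 shares of $13,500: Ottilie, Nuria, and Bastian each take $13,500.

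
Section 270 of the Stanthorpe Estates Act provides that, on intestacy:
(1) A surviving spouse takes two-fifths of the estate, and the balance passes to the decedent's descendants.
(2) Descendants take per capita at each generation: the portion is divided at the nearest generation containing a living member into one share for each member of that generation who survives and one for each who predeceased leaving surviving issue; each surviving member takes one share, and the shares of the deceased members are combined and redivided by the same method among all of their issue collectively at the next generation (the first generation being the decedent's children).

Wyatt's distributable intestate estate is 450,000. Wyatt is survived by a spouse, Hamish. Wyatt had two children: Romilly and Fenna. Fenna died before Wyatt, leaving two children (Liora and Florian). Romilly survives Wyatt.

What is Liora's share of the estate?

Hamish takes two-fifths of 450,000 = 180,000. The remaining 270,000 passes to the descendants.
The descendants' portion (270,000) is divided at the children's generation into 2 shares of 135,000. Romilly takes 135,000. The remaining share for the deceased Fenna (135,000) is carried to the next generation.
That pool (135,000) is divided at the grandchildren's generation equally among Liora and Florian: 67,500 each.

Liora receives 67,500.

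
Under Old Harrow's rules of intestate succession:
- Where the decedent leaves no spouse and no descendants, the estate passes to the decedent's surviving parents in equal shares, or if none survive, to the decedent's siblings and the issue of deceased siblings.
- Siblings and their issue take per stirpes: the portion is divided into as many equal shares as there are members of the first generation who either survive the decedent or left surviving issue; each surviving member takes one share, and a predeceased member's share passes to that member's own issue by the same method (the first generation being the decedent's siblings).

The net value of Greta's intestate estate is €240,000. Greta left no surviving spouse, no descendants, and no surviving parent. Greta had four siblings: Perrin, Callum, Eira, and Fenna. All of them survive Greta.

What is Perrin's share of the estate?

The entire €240,000 passes to the siblings and their issue.
That amount (€240,000) is divided into 4 shares of €60,000: Perrin, Callum, Eira, and Fenna each take €60,000.

Perrin receives €60,000.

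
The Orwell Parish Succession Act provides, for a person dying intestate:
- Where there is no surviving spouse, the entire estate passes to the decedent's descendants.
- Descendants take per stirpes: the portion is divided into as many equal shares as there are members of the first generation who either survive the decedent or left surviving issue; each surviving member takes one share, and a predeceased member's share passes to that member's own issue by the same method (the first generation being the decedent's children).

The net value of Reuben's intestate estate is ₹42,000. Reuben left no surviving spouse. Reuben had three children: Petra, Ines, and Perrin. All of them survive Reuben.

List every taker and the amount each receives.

Petra: ₹14,000; Ines: ₹14,000; Perrin: ₹14,000

The entire ₹42,000 passes to the descendants.
That amount (₹42,000) is divided into 3 shares of ₹14,000: Petra, Ines, and Perrin each take ₹14,000.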